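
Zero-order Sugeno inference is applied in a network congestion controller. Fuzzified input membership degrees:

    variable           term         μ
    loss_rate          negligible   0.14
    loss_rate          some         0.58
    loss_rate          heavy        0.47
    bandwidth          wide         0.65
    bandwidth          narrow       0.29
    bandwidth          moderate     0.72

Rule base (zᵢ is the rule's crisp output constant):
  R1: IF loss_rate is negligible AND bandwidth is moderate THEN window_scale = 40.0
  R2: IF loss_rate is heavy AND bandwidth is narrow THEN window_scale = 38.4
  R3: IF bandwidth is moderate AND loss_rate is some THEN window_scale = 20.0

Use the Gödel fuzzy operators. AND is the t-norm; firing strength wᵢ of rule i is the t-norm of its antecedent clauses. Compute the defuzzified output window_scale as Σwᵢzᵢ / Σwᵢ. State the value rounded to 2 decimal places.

R1 (z=40.0): negligible=0.14, moderate=0.72; AND[min(a, b)] → w = 0.14
R2 (z=38.4): heavy=0.47, narrow=0.29; AND[min(a, b)] → w = 0.29
R3 (z=20.0): moderate=0.72, some=0.58; AND[min(a, b)] → w = 0.58
Weighted average = (0.14·40.0 + 0.29·38.4 + 0.58·20.0) / (0.14 + 0.29 + 0.58)
  = 28.3360 / 1.0100 = 28.06

28.06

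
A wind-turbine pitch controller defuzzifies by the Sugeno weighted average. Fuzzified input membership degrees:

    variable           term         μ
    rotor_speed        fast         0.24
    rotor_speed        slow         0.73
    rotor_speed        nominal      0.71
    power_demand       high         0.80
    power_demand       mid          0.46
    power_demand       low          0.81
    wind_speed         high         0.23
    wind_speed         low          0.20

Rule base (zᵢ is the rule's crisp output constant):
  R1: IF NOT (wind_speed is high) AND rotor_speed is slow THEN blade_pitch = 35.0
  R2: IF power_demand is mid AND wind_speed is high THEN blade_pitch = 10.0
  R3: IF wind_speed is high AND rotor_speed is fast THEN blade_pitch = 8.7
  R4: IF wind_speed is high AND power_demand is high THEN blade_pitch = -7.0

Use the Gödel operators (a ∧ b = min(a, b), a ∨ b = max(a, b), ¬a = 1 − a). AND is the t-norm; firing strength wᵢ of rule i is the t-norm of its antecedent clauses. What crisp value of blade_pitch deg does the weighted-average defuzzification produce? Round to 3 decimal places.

R1 (z=35.0): ¬high=1−0.23=0.77, slow=0.73; AND[min(a, b)] → w = 0.73
R2 (z=10.0): mid=0.46, high=0.23; AND[min(a, b)] → w = 0.23
R3 (z=8.7): high=0.23, fast=0.24; AND[min(a, b)] → w = 0.23
R4 (z=-7.0): high=0.23, high=0.80; AND[min(a, b)] → w = 0.23
Weighted average = (0.73·35.0 + 0.23·10.0 + 0.23·8.7 + 0.23·-7.0) / (0.73 + 0.23 + 0.23 + 0.23)
  = 28.2410 / 1.4200 = 19.888

19.888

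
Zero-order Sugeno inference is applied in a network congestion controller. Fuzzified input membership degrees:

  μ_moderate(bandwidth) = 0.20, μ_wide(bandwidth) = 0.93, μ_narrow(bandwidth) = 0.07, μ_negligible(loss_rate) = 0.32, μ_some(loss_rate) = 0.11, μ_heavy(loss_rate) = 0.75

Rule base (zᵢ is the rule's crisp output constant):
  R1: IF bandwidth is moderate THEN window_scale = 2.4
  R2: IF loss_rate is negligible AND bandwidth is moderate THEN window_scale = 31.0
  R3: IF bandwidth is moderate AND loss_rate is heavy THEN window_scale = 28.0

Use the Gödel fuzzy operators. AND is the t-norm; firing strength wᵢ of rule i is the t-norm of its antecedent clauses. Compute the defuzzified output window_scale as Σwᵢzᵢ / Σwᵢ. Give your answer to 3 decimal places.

20.467

R1 (z=2.4): moderate=0.20 → w = 0.20
R2 (z=31.0): negligible=0.32, moderate=0.20; AND[min(a, b)] → w = 0.20
R3 (z=28.0): moderate=0.20, heavy=0.75; AND[min(a, b)] → w = 0.20
Weighted average = (0.20·2.4 + 0.20·31.0 + 0.20·28.0) / (0.20 + 0.20 + 0.20)
  = 12.2800 / 0.6000 = 20.467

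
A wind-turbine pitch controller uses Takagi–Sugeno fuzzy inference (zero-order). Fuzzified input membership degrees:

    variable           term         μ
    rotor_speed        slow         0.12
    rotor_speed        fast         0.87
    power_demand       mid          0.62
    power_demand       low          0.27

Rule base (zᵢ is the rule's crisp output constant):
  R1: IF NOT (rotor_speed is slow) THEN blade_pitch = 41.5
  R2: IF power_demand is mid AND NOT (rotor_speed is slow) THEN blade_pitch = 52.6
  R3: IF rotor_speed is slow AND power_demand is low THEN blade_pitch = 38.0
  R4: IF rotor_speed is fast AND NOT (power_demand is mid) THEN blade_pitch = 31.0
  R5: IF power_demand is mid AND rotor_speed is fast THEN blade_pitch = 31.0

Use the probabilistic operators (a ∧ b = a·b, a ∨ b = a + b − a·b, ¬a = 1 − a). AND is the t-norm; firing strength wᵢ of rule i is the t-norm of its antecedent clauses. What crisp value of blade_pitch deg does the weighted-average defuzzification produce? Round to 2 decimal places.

40.13

R1 (z=41.5): ¬slow=1−0.12=0.88 → w = 0.8800
R2 (z=52.6): mid=0.62, ¬slow=1−0.12=0.88; AND[a·b] → w = 0.5456
R3 (z=38.0): slow=0.12, low=0.27; AND[a·b] → w = 0.0324
R4 (z=31.0): fast=0.87, ¬mid=1−0.62=0.38; AND[a·b] → w = 0.3306
R5 (z=31.0): mid=0.62, fast=0.87; AND[a·b] → w = 0.5394
Weighted average = (0.8800·41.5 + 0.5456·52.6 + 0.0324·38.0 + 0.3306·31.0 + 0.5394·31.0) / (0.8800 + 0.5456 + 0.0324 + 0.3306 + 0.5394)
  = 93.4198 / 2.3280 = 40.13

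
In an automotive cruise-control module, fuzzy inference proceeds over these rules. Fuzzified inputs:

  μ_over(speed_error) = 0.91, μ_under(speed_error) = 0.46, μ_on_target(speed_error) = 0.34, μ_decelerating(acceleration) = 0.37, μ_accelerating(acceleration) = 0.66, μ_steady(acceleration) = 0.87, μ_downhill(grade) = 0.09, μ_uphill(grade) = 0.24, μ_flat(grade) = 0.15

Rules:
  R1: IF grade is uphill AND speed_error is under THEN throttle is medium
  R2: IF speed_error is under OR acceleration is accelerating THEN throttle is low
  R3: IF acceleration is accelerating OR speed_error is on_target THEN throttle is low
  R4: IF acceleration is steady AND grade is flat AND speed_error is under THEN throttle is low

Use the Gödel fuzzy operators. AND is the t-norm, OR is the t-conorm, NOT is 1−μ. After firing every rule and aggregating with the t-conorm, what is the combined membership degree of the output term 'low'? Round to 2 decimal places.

0.66

R1: uphill=0.24, under=0.46; AND[min(a, b)] → w = 0.24
R2: under=0.46, accelerating=0.66; OR[max(a, b)] → w = 0.66
R3: accelerating=0.66, on_target=0.34; OR[max(a, b)] → w = 0.66
R4: steady=0.87, flat=0.15, under=0.46; AND[min(a, b)] → w = 0.15
Rules with consequent 'low': {R2, R3, R4} → strengths 0.66, 0.66, 0.15
Aggregate via t-conorm [max(a, b)]: 0.66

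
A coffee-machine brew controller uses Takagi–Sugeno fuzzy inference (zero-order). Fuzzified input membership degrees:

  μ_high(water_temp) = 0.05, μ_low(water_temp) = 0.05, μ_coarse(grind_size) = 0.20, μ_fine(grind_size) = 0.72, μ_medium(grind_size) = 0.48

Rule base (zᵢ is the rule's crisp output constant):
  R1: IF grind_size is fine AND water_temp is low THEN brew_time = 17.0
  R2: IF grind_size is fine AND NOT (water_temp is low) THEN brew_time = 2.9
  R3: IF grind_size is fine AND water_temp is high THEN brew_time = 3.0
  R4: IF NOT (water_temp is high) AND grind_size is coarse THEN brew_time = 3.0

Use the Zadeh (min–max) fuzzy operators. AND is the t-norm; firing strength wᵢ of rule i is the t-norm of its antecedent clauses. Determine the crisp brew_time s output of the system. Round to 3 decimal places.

R1 (z=17.0): fine=0.72, low=0.05; AND[min(a, b)] → w = 0.05
R2 (z=2.9): fine=0.72, ¬low=1−0.05=0.95; AND[min(a, b)] → w = 0.72
R3 (z=3.0): fine=0.72, high=0.05; AND[min(a, b)] → w = 0.05
R4 (z=3.0): ¬high=1−0.05=0.95, coarse=0.20; AND[min(a, b)] → w = 0.20
Weighted average = (0.05·17.0 + 0.72·2.9 + 0.05·3.0 + 0.20·3.0) / (0.05 + 0.72 + 0.05 + 0.20)
  = 3.6880 / 1.0200 = 3.616

3.616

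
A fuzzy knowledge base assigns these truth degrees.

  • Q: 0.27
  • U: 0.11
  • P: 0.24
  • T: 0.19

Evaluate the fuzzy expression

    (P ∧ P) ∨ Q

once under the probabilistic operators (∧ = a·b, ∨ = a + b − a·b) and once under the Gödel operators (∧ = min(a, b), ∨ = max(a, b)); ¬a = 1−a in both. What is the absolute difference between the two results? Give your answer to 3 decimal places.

0.042

Under probabilistic:
  P ∧ P = a·b on (0.2400, 0.2400) = 0.0576
  (P ∧ P) ∨ Q = a + b − a·b on (0.0576, 0.2700) = 0.3120
  → value = 0.3120
Under Gödel:
  P ∧ P = min(a, b) on (0.24, 0.24) = 0.24
  (P ∧ P) ∨ Q = max(a, b) on (0.24, 0.27) = 0.27
  → value = 0.2700
|0.3120 − 0.2700| = 0.042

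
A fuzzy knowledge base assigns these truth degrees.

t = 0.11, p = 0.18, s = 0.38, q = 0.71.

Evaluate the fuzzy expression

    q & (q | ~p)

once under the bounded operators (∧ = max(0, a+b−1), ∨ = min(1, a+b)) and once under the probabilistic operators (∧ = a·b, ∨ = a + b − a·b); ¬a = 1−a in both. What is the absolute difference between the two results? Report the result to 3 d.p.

Under bounded:
  ~p = 1 − 0.18 = 0.82
  q | ~p = min(1, a+b) on (0.71, 0.82) = 1.00
  q & (q | ~p) = max(0, a+b−1) on (0.71, 1.00) = 0.71
  → value = 0.7100
Under probabilistic:
  ~p = 1 − 0.1800 = 0.8200
  q | ~p = a + b − a·b on (0.7100, 0.8200) = 0.9478
  q & (q | ~p) = a·b on (0.7100, 0.9478) = 0.6729
  → value = 0.6729
|0.7100 − 0.6729| = 0.037

0.037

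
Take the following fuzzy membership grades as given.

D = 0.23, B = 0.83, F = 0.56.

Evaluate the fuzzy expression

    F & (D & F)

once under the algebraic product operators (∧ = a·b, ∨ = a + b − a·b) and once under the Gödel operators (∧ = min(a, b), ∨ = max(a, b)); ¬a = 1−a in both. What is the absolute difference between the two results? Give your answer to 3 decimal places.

0.158

Under algebraic product:
  D & F = a·b on (0.2300, 0.5600) = 0.1288
  F & (D & F) = a·b on (0.5600, 0.1288) = 0.0721
  → value = 0.0721
Under Gödel:
  D & F = min(a, b) on (0.23, 0.56) = 0.23
  F & (D & F) = min(a, b) on (0.56, 0.23) = 0.23
  → value = 0.2300
|0.0721 − 0.2300| = 0.158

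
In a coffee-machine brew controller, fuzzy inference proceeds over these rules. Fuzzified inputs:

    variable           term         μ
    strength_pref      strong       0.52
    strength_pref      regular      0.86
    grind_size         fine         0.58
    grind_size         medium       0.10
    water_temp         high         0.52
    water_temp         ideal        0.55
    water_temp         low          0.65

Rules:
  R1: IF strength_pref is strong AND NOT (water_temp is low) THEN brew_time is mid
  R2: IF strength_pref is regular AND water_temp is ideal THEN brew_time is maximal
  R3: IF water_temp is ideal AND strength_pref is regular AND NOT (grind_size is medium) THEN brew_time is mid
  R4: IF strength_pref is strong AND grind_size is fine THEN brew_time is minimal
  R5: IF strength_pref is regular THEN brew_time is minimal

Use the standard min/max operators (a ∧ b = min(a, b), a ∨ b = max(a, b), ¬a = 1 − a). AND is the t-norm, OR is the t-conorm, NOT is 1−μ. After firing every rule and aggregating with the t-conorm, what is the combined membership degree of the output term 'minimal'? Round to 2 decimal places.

R1: strong=0.52, ¬low=1−0.65=0.35; AND[min(a, b)] → w = 0.35
R2: regular=0.86, ideal=0.55; AND[min(a, b)] → w = 0.55
R3: ideal=0.55, regular=0.86, ¬medium=1−0.10=0.90; AND[min(a, b)] → w = 0.55
R4: strong=0.52, fine=0.58; AND[min(a, b)] → w = 0.52
R5: regular=0.86 → w = 0.86
Rules with consequent 'minimal': {R4, R5} → strengths 0.52, 0.86
Aggregate via t-conorm [max(a, b)]: 0.86

0.86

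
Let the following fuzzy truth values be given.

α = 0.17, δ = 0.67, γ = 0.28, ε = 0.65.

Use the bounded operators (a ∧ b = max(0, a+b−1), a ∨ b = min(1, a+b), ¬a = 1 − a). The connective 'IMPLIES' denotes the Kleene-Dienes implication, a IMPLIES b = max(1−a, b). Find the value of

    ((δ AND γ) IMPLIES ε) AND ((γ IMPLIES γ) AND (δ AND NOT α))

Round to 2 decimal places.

δ AND γ = max(0, a+b−1) on (0.67, 0.28) = 0.00
(δ AND γ) IMPLIES ε  [Kleene-Dienes: max(1−a, b)] with a=0.00, b=0.65 → 1.00
γ IMPLIES γ  [Kleene-Dienes: max(1−a, b)] with a=0.28, b=0.28 → 0.72
NOT α = 1 − 0.17 = 0.83
δ AND NOT α = max(0, a+b−1) on (0.67, 0.83) = 0.50
(γ IMPLIES γ) AND (δ AND NOT α) = max(0, a+b−1) on (0.72, 0.50) = 0.22
((δ AND γ) IMPLIES ε) AND ((γ IMPLIES γ) AND (δ AND NOT α)) = max(0, a+b−1) on (1.00, 0.22) = 0.22

0.22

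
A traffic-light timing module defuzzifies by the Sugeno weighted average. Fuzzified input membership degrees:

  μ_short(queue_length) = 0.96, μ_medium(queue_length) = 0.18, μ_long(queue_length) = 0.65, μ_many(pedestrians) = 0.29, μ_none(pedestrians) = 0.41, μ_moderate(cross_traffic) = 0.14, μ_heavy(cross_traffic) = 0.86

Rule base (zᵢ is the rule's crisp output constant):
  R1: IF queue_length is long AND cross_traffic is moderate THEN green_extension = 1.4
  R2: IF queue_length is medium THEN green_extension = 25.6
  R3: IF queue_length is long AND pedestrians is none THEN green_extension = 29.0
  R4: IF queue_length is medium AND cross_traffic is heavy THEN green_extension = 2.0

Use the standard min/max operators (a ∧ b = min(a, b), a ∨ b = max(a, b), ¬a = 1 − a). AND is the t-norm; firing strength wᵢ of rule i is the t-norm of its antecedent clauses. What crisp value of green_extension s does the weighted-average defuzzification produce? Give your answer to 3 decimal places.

18.741

R1 (z=1.4): long=0.65, moderate=0.14; AND[min(a, b)] → w = 0.14
R2 (z=25.6): medium=0.18 → w = 0.18
R3 (z=29.0): long=0.65, none=0.41; AND[min(a, b)] → w = 0.41
R4 (z=2.0): medium=0.18, heavy=0.86; AND[min(a, b)] → w = 0.18
Weighted average = (0.14·1.4 + 0.18·25.6 + 0.41·29.0 + 0.18·2.0) / (0.14 + 0.18 + 0.41 + 0.18)
  = 17.0540 / 0.9100 = 18.741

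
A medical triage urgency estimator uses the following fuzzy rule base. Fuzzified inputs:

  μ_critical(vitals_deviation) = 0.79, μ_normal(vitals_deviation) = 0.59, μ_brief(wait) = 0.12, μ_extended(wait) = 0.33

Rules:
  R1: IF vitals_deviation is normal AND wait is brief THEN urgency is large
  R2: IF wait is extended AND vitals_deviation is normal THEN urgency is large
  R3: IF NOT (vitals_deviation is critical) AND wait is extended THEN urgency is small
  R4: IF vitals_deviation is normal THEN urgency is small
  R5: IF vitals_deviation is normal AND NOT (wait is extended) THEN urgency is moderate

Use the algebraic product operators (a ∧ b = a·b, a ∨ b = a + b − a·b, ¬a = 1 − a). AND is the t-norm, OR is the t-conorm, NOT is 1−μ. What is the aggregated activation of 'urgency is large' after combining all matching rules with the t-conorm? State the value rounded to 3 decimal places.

0.252

R1: normal=0.59, brief=0.12; AND[a·b] → w = 0.0708
R2: extended=0.33, normal=0.59; AND[a·b] → w = 0.1947
R3: ¬critical=1−0.79=0.21, extended=0.33; AND[a·b] → w = 0.0693
R4: normal=0.59 → w = 0.5900
R5: normal=0.59, ¬extended=1−0.33=0.67; AND[a·b] → w = 0.3953
Rules with consequent 'large': {R1, R2} → strengths 0.0708, 0.1947
Aggregate via t-conorm [a + b − a·b]: 0.2517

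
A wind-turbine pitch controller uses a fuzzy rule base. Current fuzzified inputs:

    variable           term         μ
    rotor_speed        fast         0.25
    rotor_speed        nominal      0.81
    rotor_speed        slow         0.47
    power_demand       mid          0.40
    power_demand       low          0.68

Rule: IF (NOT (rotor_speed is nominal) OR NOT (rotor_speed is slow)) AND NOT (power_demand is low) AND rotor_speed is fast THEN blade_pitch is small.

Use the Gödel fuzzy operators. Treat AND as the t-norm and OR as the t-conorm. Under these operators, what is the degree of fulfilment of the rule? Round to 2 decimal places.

firing strength: (¬nominal=1−0.81=0.19 OR ¬slow=1−0.47=0.53) = 0.53; AND[min(a, b)] with ¬low=1−0.68=0.32, fast=0.25 → w = 0.25

0.25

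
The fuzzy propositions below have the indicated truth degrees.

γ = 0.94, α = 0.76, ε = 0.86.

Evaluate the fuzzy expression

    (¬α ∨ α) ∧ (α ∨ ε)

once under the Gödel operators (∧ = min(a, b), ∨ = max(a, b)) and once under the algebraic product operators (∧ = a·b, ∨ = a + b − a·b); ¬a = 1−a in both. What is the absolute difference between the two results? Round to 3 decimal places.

0.030

Under Gödel:
  ¬α = 1 − 0.76 = 0.24
  ¬α ∨ α = max(a, b) on (0.24, 0.76) = 0.76
  α ∨ ε = max(a, b) on (0.76, 0.86) = 0.86
  (¬α ∨ α) ∧ (α ∨ ε) = min(a, b) on (0.76, 0.86) = 0.76
  → value = 0.7600
Under algebraic product:
  ¬α = 1 − 0.7600 = 0.2400
  ¬α ∨ α = a + b − a·b on (0.2400, 0.7600) = 0.8176
  α ∨ ε = a + b − a·b on (0.7600, 0.8600) = 0.9664
  (¬α ∨ α) ∧ (α ∨ ε) = a·b on (0.8176, 0.9664) = 0.7901
  → value = 0.7901
|0.7600 − 0.7901| = 0.030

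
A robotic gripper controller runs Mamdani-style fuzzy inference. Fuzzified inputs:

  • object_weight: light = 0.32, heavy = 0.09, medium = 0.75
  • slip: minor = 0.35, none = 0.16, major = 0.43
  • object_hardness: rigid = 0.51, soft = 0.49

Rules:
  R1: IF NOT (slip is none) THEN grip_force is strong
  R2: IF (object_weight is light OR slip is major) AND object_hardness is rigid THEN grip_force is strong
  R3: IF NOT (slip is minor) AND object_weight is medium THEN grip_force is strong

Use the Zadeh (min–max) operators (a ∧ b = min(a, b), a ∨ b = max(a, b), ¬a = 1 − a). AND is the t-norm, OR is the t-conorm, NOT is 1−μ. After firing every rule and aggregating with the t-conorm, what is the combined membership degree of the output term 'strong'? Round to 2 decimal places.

R1: ¬none=1−0.16=0.84 → w = 0.84
R2: (light=0.32 OR major=0.43) = 0.43; AND[min(a, b)] with rigid=0.51 → w = 0.43
R3: ¬minor=1−0.35=0.65, medium=0.75; AND[min(a, b)] → w = 0.65
Rules with consequent 'strong': {R1, R2, R3} → strengths 0.84, 0.43, 0.65
Aggregate via t-conorm [max(a, b)]: 0.84

0.84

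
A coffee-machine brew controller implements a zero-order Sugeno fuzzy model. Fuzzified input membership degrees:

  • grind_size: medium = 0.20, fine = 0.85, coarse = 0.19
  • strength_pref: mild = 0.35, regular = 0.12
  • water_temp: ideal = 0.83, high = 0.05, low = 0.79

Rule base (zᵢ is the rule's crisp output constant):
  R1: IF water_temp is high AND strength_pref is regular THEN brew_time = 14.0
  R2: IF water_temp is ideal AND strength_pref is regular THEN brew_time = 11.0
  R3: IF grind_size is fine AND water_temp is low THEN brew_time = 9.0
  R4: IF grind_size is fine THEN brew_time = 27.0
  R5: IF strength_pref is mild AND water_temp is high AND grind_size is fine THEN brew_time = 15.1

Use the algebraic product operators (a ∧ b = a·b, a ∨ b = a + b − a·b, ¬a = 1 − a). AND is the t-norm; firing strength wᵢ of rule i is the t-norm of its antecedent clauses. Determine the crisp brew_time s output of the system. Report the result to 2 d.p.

R1 (z=14.0): high=0.05, regular=0.12; AND[a·b] → w = 0.0060
R2 (z=11.0): ideal=0.83, regular=0.12; AND[a·b] → w = 0.0996
R3 (z=9.0): fine=0.85, low=0.79; AND[a·b] → w = 0.6715
R4 (z=27.0): fine=0.85 → w = 0.8500
R5 (z=15.1): mild=0.35, high=0.05, fine=0.85; AND[a·b] → w = 0.0149
Weighted average = (0.0060·14.0 + 0.0996·11.0 + 0.6715·9.0 + 0.8500·27.0 + 0.0149·15.1) / (0.0060 + 0.0996 + 0.6715 + 0.8500 + 0.0149)
  = 30.3977 / 1.6420 = 18.51

18.51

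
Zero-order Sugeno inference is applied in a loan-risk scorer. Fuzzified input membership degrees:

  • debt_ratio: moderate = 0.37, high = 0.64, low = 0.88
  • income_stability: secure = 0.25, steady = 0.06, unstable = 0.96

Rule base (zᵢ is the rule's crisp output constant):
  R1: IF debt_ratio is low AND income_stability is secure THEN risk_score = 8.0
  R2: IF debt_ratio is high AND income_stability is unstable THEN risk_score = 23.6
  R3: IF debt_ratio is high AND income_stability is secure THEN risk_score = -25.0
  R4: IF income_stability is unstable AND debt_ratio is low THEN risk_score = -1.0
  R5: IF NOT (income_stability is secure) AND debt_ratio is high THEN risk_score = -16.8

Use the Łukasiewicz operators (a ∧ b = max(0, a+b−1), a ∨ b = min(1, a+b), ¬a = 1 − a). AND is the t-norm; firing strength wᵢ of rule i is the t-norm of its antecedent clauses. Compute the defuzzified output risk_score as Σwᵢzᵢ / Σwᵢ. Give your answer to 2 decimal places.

R1 (z=8.0): low=0.88, secure=0.25; AND[max(0, a+b−1)] → w = 0.13
R2 (z=23.6): high=0.64, unstable=0.96; AND[max(0, a+b−1)] → w = 0.60
R3 (z=-25.0): high=0.64, secure=0.25; AND[max(0, a+b−1)] → w = 0.00
R4 (z=-1.0): unstable=0.96, low=0.88; AND[max(0, a+b−1)] → w = 0.84
R5 (z=-16.8): ¬secure=1−0.25=0.75, high=0.64; AND[max(0, a+b−1)] → w = 0.39
Weighted average = (0.13·8.0 + 0.60·23.6 + 0.00·-25.0 + 0.84·-1.0 + 0.39·-16.8) / (0.13 + 0.60 + 0.00 + 0.84 + 0.39)
  = 7.8080 / 1.9600 = 3.98

3.98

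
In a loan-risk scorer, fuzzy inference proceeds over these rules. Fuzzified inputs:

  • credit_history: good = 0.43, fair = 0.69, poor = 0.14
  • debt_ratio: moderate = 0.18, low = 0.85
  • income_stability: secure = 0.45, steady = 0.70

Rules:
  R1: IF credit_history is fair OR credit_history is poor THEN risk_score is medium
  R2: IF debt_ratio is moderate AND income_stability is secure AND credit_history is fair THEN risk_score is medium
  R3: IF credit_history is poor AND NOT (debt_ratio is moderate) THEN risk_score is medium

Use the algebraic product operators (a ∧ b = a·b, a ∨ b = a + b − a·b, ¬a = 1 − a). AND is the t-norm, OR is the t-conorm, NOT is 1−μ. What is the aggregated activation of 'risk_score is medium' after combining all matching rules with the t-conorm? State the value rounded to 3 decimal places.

R1: fair=0.69, poor=0.14; OR[a + b − a·b] → w = 0.7334
R2: moderate=0.18, secure=0.45, fair=0.69; AND[a·b] → w = 0.0559
R3: poor=0.14, ¬moderate=1−0.18=0.82; AND[a·b] → w = 0.1148
Rules with consequent 'medium': {R1, R2, R3} → strengths 0.7334, 0.0559, 0.1148
Aggregate via t-conorm [a + b − a·b]: 0.7772

0.777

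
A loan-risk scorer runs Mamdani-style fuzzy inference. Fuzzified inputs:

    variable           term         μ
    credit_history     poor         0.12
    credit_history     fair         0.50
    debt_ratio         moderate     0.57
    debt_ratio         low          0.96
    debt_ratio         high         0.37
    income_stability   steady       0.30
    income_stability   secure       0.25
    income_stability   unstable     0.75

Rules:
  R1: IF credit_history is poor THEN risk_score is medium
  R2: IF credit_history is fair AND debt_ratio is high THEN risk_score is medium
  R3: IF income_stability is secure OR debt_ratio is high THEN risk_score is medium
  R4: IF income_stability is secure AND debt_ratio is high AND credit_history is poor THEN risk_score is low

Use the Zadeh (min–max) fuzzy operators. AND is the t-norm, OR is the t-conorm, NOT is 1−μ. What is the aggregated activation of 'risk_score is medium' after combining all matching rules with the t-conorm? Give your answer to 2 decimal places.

0.37

R1: poor=0.12 → w = 0.12
R2: fair=0.50, high=0.37; AND[min(a, b)] → w = 0.37
R3: secure=0.25, high=0.37; OR[max(a, b)] → w = 0.37
R4: secure=0.25, high=0.37, poor=0.12; AND[min(a, b)] → w = 0.12
Rules with consequent 'medium': {R1, R2, R3} → strengths 0.12, 0.37, 0.37
Aggregate via t-conorm [max(a, b)]: 0.37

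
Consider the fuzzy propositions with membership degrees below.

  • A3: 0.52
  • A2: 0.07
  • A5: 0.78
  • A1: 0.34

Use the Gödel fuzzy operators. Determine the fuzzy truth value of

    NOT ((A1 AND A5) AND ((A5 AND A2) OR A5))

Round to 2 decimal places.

A1 AND A5 = min(a, b) on (0.34, 0.78) = 0.34
A5 AND A2 = min(a, b) on (0.78, 0.07) = 0.07
(A5 AND A2) OR A5 = max(a, b) on (0.07, 0.78) = 0.78
(A1 AND A5) AND ((A5 AND A2) OR A5) = min(a, b) on (0.34, 0.78) = 0.34
NOT ((A1 AND A5) AND ((A5 AND A2) OR A5)) = 1 − 0.34 = 0.66

0.66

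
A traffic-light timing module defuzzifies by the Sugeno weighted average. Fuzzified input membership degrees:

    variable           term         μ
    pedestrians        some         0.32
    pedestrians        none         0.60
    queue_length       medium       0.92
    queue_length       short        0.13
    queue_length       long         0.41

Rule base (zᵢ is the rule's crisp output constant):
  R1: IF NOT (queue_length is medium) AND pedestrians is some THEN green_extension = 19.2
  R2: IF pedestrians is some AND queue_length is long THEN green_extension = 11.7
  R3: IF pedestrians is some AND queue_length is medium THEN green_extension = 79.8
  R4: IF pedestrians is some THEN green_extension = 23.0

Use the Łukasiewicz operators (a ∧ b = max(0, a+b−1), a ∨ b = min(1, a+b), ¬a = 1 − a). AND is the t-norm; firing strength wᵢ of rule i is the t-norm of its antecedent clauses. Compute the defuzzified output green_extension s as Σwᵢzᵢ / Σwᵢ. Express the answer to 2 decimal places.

47.34

R1 (z=19.2): ¬medium=1−0.92=0.08, some=0.32; AND[max(0, a+b−1)] → w = 0.00
R2 (z=11.7): some=0.32, long=0.41; AND[max(0, a+b−1)] → w = 0.00
R3 (z=79.8): some=0.32, medium=0.92; AND[max(0, a+b−1)] → w = 0.24
R4 (z=23.0): some=0.32 → w = 0.32
Weighted average = (0.00·19.2 + 0.00·11.7 + 0.24·79.8 + 0.32·23.0) / (0.00 + 0.00 + 0.24 + 0.32)
  = 26.5120 / 0.5600 = 47.34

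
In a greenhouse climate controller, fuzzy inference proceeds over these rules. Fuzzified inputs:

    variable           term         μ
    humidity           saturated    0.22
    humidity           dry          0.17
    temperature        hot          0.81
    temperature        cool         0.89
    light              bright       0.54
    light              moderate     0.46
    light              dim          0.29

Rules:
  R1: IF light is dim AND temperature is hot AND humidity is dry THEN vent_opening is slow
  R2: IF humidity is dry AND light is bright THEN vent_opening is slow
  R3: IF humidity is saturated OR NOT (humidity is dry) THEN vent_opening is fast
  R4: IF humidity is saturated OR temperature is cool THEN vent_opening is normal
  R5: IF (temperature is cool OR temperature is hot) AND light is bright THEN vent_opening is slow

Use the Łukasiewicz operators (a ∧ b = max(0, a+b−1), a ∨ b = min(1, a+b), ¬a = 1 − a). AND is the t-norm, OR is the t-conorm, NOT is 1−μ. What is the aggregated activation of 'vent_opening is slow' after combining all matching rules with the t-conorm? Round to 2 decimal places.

R1: dim=0.29, hot=0.81, dry=0.17; AND[max(0, a+b−1)] → w = 0.00
R2: dry=0.17, bright=0.54; AND[max(0, a+b−1)] → w = 0.00
R3: saturated=0.22, ¬dry=1−0.17=0.83; OR[min(1, a+b)] → w = 1.00
R4: saturated=0.22, cool=0.89; OR[min(1, a+b)] → w = 1.00
R5: (cool=0.89 OR hot=0.81) = 1.00; AND[max(0, a+b−1)] with bright=0.54 → w = 0.54
Rules with consequent 'slow': {R1, R2, R5} → strengths 0.00, 0.00, 0.54
Aggregate via t-conorm [min(1, a+b)]: 0.54

0.54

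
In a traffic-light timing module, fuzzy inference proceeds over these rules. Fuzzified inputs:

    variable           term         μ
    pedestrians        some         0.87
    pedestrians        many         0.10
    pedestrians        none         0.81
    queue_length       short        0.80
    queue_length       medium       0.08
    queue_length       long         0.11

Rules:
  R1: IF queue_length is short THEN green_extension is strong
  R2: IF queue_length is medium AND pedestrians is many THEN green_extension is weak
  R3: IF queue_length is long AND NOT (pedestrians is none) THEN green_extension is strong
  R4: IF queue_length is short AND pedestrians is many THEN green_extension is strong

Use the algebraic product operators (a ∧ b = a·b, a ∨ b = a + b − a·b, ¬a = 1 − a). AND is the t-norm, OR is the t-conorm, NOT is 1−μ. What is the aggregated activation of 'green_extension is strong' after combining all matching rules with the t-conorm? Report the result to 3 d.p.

0.820

R1: short=0.80 → w = 0.8000
R2: medium=0.08, many=0.10; AND[a·b] → w = 0.0080
R3: long=0.11, ¬none=1−0.81=0.19; AND[a·b] → w = 0.0209
R4: short=0.80, many=0.10; AND[a·b] → w = 0.0800
Rules with consequent 'strong': {R1, R3, R4} → strengths 0.8000, 0.0209, 0.0800
Aggregate via t-conorm [a + b − a·b]: 0.8198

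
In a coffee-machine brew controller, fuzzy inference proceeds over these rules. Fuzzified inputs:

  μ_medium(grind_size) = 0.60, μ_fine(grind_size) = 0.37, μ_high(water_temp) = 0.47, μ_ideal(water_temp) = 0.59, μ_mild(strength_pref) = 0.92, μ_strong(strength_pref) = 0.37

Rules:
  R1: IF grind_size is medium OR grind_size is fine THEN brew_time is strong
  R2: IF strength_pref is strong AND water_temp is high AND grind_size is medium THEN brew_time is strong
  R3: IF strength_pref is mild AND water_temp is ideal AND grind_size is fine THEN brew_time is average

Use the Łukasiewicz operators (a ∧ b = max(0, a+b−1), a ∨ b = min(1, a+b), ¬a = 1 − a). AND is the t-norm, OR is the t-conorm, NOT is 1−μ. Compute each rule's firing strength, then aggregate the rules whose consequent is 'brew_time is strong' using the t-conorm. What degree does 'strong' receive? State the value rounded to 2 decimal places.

0.97

R1: medium=0.60, fine=0.37; OR[min(1, a+b)] → w = 0.97
R2: strong=0.37, high=0.47, medium=0.60; AND[max(0, a+b−1)] → w = 0.00
R3: mild=0.92, ideal=0.59, fine=0.37; AND[max(0, a+b−1)] → w = 0.00
Rules with consequent 'strong': {R1, R2} → strengths 0.97, 0.00
Aggregate via t-conorm [min(1, a+b)]: 0.97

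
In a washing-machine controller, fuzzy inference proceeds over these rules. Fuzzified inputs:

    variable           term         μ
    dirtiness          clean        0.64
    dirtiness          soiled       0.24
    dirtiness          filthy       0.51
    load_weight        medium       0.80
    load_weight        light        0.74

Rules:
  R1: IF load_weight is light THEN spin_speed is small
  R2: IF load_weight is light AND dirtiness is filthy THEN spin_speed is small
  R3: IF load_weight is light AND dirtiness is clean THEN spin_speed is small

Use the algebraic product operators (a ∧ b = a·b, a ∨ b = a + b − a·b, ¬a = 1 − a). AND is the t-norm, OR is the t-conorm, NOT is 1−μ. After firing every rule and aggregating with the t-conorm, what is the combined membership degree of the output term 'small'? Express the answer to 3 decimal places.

0.915

R1: light=0.74 → w = 0.7400
R2: light=0.74, filthy=0.51; AND[a·b] → w = 0.3774
R3: light=0.74, clean=0.64; AND[a·b] → w = 0.4736
Rules with consequent 'small': {R1, R2, R3} → strengths 0.7400, 0.3774, 0.4736
Aggregate via t-conorm [a + b − a·b]: 0.9148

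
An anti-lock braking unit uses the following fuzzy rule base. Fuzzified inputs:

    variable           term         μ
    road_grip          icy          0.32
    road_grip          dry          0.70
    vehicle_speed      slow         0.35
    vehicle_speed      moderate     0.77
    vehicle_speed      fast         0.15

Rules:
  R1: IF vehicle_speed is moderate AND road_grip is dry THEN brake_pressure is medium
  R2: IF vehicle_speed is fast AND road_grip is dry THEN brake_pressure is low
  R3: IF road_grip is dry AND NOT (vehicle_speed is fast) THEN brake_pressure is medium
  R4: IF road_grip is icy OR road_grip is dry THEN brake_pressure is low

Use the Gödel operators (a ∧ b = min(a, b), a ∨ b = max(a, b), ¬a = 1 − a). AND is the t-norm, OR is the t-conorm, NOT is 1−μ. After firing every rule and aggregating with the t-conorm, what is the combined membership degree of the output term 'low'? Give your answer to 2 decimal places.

R1: moderate=0.77, dry=0.70; AND[min(a, b)] → w = 0.70
R2: fast=0.15, dry=0.70; AND[min(a, b)] → w = 0.15
R3: dry=0.70, ¬fast=1−0.15=0.85; AND[min(a, b)] → w = 0.70
R4: icy=0.32, dry=0.70; OR[max(a, b)] → w = 0.70
Rules with consequent 'low': {R2, R4} → strengths 0.15, 0.70
Aggregate via t-conorm [max(a, b)]: 0.70

0.70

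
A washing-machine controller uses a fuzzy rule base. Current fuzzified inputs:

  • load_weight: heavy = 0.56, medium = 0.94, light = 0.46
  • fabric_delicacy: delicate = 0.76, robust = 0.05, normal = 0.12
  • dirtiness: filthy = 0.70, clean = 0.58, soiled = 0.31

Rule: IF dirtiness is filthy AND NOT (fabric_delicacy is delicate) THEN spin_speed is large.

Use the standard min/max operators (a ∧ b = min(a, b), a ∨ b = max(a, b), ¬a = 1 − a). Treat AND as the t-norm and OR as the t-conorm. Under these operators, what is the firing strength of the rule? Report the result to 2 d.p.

0.24

firing strength: filthy=0.70, ¬delicate=1−0.76=0.24; AND[min(a, b)] → w = 0.24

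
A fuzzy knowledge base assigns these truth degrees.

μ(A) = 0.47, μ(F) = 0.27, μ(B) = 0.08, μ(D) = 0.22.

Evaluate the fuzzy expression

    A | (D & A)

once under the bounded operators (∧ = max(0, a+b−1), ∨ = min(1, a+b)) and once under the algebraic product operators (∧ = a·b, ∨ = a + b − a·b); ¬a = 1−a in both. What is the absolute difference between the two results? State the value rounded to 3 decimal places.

0.055

Under bounded:
  D & A = max(0, a+b−1) on (0.22, 0.47) = 0.00
  A | (D & A) = min(1, a+b) on (0.47, 0.00) = 0.47
  → value = 0.4700
Under algebraic product:
  D & A = a·b on (0.2200, 0.4700) = 0.1034
  A | (D & A) = a + b − a·b on (0.4700, 0.1034) = 0.5248
  → value = 0.5248
|0.4700 − 0.5248| = 0.055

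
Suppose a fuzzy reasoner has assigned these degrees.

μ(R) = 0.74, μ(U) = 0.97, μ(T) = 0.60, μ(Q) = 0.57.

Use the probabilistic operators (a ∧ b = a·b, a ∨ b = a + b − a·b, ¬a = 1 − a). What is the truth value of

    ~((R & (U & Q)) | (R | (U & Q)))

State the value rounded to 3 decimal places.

U & Q = a·b on (0.9700, 0.5700) = 0.5529
R & (U & Q) = a·b on (0.7400, 0.5529) = 0.4091
U & Q = a·b on (0.9700, 0.5700) = 0.5529
R | (U & Q) = a + b − a·b on (0.7400, 0.5529) = 0.8838
(R & (U & Q)) | (R | (U & Q)) = a + b − a·b on (0.4091, 0.8838) = 0.9313
~((R & (U & Q)) | (R | (U & Q))) = 1 − 0.9313 = 0.0687

0.069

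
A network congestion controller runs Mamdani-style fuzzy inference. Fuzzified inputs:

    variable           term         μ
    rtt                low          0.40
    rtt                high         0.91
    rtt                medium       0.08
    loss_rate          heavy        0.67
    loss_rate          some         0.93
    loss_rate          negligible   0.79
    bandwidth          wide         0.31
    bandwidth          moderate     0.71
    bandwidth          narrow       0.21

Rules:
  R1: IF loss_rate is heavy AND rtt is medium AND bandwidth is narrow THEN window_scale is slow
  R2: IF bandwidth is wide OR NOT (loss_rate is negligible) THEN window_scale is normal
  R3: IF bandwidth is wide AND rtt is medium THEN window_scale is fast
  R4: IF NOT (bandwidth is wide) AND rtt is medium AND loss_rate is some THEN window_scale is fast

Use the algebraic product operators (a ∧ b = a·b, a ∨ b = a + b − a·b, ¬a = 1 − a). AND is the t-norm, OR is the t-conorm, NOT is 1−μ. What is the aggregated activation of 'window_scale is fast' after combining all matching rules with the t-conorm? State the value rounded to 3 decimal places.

0.075

R1: heavy=0.67, medium=0.08, narrow=0.21; AND[a·b] → w = 0.0113
R2: wide=0.31, ¬negligible=1−0.79=0.21; OR[a + b − a·b] → w = 0.4549
R3: wide=0.31, medium=0.08; AND[a·b] → w = 0.0248
R4: ¬wide=1−0.31=0.69, medium=0.08, some=0.93; AND[a·b] → w = 0.0513
Rules with consequent 'fast': {R3, R4} → strengths 0.0248, 0.0513
Aggregate via t-conorm [a + b − a·b]: 0.0749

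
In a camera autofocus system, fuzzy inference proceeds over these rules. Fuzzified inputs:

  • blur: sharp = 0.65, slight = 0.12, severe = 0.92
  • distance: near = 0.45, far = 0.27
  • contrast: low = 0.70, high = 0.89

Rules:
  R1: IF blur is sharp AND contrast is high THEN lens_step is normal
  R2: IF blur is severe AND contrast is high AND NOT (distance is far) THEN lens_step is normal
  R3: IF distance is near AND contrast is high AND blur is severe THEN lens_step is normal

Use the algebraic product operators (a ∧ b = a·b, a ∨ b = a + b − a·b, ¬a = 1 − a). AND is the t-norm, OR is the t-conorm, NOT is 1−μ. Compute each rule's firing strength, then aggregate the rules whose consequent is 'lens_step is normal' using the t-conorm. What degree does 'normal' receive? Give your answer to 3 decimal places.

R1: sharp=0.65, high=0.89; AND[a·b] → w = 0.5785
R2: severe=0.92, high=0.89, ¬far=1−0.27=0.73; AND[a·b] → w = 0.5977
R3: near=0.45, high=0.89, severe=0.92; AND[a·b] → w = 0.3685
Rules with consequent 'normal': {R1, R2, R3} → strengths 0.5785, 0.5977, 0.3685
Aggregate via t-conorm [a + b − a·b]: 0.8929

0.893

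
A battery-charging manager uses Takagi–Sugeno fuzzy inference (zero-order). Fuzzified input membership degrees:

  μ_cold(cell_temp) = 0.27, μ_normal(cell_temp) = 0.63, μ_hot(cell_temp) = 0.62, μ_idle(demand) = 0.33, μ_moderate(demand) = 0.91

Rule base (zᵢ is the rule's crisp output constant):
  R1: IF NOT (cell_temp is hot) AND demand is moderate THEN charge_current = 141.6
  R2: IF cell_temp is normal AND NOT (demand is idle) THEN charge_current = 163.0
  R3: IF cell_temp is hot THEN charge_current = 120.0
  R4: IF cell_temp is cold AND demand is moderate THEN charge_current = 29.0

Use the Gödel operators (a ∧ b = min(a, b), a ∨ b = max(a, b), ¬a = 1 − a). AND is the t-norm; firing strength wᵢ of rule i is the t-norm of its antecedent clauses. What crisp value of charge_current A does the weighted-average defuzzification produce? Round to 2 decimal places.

R1 (z=141.6): ¬hot=1−0.62=0.38, moderate=0.91; AND[min(a, b)] → w = 0.38
R2 (z=163.0): normal=0.63, ¬idle=1−0.33=0.67; AND[min(a, b)] → w = 0.63
R3 (z=120.0): hot=0.62 → w = 0.62
R4 (z=29.0): cold=0.27, moderate=0.91; AND[min(a, b)] → w = 0.27
Weighted average = (0.38·141.6 + 0.63·163.0 + 0.62·120.0 + 0.27·29.0) / (0.38 + 0.63 + 0.62 + 0.27)
  = 238.7280 / 1.9000 = 125.65

125.65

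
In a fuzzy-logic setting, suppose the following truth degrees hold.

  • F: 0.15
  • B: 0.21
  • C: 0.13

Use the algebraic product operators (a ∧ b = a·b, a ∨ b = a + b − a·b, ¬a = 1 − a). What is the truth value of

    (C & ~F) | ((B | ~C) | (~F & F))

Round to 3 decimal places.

~F = 1 − 0.1500 = 0.8500
C & ~F = a·b on (0.1300, 0.8500) = 0.1105
~C = 1 − 0.1300 = 0.8700
B | ~C = a + b − a·b on (0.2100, 0.8700) = 0.8973
~F = 1 − 0.1500 = 0.8500
~F & F = a·b on (0.8500, 0.1500) = 0.1275
(B | ~C) | (~F & F) = a + b − a·b on (0.8973, 0.1275) = 0.9104
(C & ~F) | ((B | ~C) | (~F & F)) = a + b − a·b on (0.1105, 0.9104) = 0.9203

0.920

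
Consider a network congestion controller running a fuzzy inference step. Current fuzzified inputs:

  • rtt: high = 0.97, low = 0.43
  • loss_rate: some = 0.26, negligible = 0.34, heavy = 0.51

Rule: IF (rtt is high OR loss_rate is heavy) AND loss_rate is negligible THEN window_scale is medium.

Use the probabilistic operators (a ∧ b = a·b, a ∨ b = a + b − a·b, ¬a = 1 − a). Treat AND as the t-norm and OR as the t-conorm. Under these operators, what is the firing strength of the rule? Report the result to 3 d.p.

0.335

firing strength: (high=0.97 OR heavy=0.51) = 0.9853; AND[a·b] with negligible=0.34 → w = 0.3350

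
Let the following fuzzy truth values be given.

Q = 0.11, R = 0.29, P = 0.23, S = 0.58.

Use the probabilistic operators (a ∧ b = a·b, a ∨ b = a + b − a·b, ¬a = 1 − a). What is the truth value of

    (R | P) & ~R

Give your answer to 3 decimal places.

R | P = a + b − a·b on (0.2900, 0.2300) = 0.4533
~R = 1 − 0.2900 = 0.7100
(R | P) & ~R = a·b on (0.4533, 0.7100) = 0.3218

0.322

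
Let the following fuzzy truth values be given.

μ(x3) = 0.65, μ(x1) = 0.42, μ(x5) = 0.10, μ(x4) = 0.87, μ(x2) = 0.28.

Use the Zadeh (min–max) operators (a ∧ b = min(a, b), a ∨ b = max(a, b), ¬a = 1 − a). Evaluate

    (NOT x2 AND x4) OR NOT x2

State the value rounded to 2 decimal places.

NOT x2 = 1 − 0.28 = 0.72
NOT x2 AND x4 = min(a, b) on (0.72, 0.87) = 0.72
NOT x2 = 1 − 0.28 = 0.72
(NOT x2 AND x4) OR NOT x2 = max(a, b) on (0.72, 0.72) = 0.72

0.72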